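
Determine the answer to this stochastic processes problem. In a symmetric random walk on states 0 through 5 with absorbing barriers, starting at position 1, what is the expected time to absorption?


For symmetric RW on 0,...,N with absorbing barriers, E(i) = i*(N-i)
E(1) = 1 * 4 = 4

4


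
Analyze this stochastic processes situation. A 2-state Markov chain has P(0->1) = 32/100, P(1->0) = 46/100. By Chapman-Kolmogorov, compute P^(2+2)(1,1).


P^4 = P^2 * P^2
Computing via matrix multiplication of the transition matrix.
Entry (1,1) of P^4 = 0.4116

0.4116


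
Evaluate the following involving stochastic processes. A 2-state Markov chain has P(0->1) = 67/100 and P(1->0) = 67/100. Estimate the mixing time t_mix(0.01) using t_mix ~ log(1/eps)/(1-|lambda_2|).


lambda_2 = |1 - p01 - p10| = |1 - 0.6700 - 0.6700| = 0.3400
t_mix ~ log(1/eps)/(1 - |lambda_2|)
= log(100)/(1 - 0.3400) = 4.6052/0.6600
= 6.9775

6.9775


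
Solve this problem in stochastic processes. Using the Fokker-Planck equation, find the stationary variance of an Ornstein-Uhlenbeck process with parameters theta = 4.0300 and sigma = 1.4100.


Stationary variance = sigma^2 / (2*theta)
= 1.4100^2 / (2*4.0300)
= 1.9881 / 8.0600
= 0.2467

0.2467


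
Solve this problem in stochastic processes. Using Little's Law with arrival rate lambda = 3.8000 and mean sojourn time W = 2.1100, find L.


Little's Law: L = lambda * W
= 3.8000 * 2.1100
= 8.0180

8.0180


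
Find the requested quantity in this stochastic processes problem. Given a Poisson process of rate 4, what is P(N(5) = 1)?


P(N(t)=k) = (lambda*t)^k * exp(-lambda*t) / k!
lambda*t = 20
= 20^1 * exp(-20) / 1!
= 20 * 2.0612e-09 / 1
= 4.1223e-08

4.1223e-08


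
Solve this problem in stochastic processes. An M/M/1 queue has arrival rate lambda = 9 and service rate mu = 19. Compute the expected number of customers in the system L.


rho = 9/19 = 0.4737
L = rho/(1-rho)
= 0.4737/0.5263
= 0.9000

0.9000


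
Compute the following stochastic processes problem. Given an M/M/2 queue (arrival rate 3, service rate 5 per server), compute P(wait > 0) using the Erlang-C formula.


a = lambda/mu = 0.6000
rho = a/c = 0.3000
Erlang-C formula applied:
C(c,a) = 0.1385

0.1385


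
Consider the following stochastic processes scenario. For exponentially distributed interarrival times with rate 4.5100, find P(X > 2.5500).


P(X > t) = exp(-lambda * t)
= exp(-4.5100 * 2.5500)
= exp(-11.5005) = 1.0125e-05

1.0125e-05


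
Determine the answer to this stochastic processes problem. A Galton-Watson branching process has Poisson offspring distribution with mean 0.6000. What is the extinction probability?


Since mu = 0.6000 <= 1, extinction probability = 1.

1.0000


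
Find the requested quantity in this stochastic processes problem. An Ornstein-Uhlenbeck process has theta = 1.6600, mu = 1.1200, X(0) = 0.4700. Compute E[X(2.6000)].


E[X(t)] = mu + (X(0) - mu)*exp(-theta*t)
= 1.1200 + (0.4700 - 1.1200)*exp(-1.6600*2.6000)
= 1.1200 + -0.6500 * 0.0134
= 1.1113

1.1113


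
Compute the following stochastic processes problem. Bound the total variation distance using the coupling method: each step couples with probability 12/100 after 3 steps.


TV distance bound <= (1-delta)^n
= (1 - 0.1200)^3
= 0.8800^3
= 0.6815

0.6815


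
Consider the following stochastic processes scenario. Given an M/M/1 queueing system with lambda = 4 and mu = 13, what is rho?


rho = lambda/mu
= 4/13
= 0.3077

0.3077


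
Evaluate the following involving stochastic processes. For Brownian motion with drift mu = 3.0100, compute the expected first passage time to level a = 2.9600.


Expected first passage time = a/mu
= 2.9600/3.0100
= 0.9834

0.9834


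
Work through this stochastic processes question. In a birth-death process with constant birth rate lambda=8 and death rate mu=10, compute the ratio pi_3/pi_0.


For birth-death process, pi_n/pi_0 = (lambda/mu)^n
= (8/10)^3
= 0.5120

0.5120


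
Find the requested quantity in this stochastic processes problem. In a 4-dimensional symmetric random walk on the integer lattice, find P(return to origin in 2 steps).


P(return in 2 steps) = P(reverse first step) = 1/(2d)
= 1/8
= 0.1250

0.1250


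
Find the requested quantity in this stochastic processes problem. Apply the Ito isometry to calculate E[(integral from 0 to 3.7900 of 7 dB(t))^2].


By Ito isometry: E[(int f dB)^2] = int f^2 dt
= 7^2 * 3.7900
= 49 * 3.7900 = 185.7100

185.7100


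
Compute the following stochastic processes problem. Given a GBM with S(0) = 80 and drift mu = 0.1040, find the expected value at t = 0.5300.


E[S(t)] = S(0) * exp(mu * t)
= 80 * exp(0.1040 * 0.5300)
= 80 * 1.0567
= 84.5334

84.5334


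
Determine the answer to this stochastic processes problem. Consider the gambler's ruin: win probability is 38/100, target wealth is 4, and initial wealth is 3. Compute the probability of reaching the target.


Gambler's ruin formula:
r = q/p = 0.6200/0.3800 = 1.6316
P(win) = (1 - r^i)/(1 - r^N)
= (1 - 1.6316^3)/(1 - 1.6316^4)
= 0.5493

0.5493


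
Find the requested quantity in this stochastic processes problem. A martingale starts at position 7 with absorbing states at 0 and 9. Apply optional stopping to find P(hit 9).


By optional stopping theorem: E(M at tau) = M(0) = 7
P(hit 9)*9 + P(hit 0)*0 = 7
P(hit 9) = (7 - 0)/(9 - 0) = 7/9 = 0.7778

0.7778


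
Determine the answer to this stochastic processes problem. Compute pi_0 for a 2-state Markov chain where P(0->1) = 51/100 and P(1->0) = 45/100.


Stationary distribution: pi_0 = p10/(p01+p10), pi_1 = p01/(p01+p10)
p01 = 0.5100, p10 = 0.4500
pi_0 = 0.4688

0.4688


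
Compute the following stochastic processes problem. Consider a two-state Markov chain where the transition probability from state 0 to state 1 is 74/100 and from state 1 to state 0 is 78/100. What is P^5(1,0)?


Computing P^5 by matrix multiplication.
P = [[0.2600, 0.7400], [0.7800, 0.2200]]
After raising P to the power 5:
P^5(1,0) = 0.5327

0.5327


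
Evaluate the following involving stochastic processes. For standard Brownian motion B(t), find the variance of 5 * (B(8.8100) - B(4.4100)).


Var(alpha*(B(t)-B(s))) = alpha^2 * (t-s)
= 5^2 * (8.8100 - 4.4100)
= 25 * 4.4000
= 110.0000

110.0000


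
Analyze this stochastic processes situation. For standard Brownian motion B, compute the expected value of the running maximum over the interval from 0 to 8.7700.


E(max B(s)) = sqrt(2t/pi)
= sqrt(2*8.7700/pi)
= sqrt(5.5832)
= 2.3629

2.3629


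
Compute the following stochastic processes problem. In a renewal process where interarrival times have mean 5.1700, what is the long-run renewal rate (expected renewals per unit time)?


Long-run renewal rate = 1/E(X)
= 1/5.1700
= 0.1934

0.1934


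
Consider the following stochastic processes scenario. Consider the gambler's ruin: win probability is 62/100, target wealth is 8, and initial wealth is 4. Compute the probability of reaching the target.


Gambler's ruin formula:
r = q/p = 0.3800/0.6200 = 0.6129
P(win) = (1 - r^i)/(1 - r^N)
= (1 - 0.6129^4)/(1 - 0.6129^8)
= 0.8763

0.8763


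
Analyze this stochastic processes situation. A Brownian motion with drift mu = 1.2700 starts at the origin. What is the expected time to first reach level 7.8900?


Expected first passage time = a/mu
= 7.8900/1.2700
= 6.2126

6.2126


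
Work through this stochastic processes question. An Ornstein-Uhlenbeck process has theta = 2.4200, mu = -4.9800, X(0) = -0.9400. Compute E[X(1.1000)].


E[X(t)] = mu + (X(0) - mu)*exp(-theta*t)
= -4.9800 + (-0.9400 - -4.9800)*exp(-2.4200*1.1000)
= -4.9800 + 4.0400 * 0.0698
= -4.6980

-4.6980


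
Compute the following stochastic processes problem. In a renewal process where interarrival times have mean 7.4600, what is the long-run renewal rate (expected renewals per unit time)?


Long-run renewal rate = 1/E(X)
= 1/7.4600
= 0.1340

0.1340


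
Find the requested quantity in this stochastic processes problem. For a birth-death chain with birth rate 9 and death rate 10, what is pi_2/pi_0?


For birth-death process, pi_n/pi_0 = (lambda/mu)^n
= (9/10)^2
= 0.8100

0.8100


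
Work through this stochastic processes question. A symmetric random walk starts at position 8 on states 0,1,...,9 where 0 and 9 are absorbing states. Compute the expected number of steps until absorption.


For symmetric RW on 0,...,N with absorbing barriers, E(i) = i*(N-i)
E(8) = 8 * 1 = 8

8


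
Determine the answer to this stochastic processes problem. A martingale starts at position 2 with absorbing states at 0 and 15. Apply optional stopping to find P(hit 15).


By optional stopping theorem: E(M at tau) = M(0) = 2
P(hit 15)*15 + P(hit 0)*0 = 2
P(hit 15) = (2 - 0)/(15 - 0) = 2/15 = 0.1333

0.1333


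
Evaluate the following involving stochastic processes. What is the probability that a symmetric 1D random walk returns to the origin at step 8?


P(S(8) = 0) = C(8,4) / 4^4
= 70 / 256
= 0.2734

0.2734


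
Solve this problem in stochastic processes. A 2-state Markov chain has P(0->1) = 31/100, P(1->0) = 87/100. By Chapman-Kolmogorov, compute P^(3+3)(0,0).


P^6 = P^3 * P^3
Computing via matrix multiplication of the transition matrix.
Entry (0,0) of P^6 = 0.7373

0.7373


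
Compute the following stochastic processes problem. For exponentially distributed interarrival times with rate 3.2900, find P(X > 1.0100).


P(X > t) = exp(-lambda * t)
= exp(-3.2900 * 1.0100)
= exp(-3.3229) = 0.0360

0.0360


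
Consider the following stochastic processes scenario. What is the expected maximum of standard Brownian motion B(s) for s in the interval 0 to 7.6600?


E(max B(s)) = sqrt(2t/pi)
= sqrt(2*7.6600/pi)
= sqrt(4.8765)
= 2.2083

2.2083


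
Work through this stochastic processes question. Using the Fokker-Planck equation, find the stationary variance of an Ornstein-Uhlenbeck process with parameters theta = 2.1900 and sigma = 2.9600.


Stationary variance = sigma^2 / (2*theta)
= 2.9600^2 / (2*2.1900)
= 8.7616 / 4.3800
= 2.0004

2.0004


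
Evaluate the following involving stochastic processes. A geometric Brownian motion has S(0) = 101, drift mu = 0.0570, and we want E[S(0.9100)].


E[S(t)] = S(0) * exp(mu * t)
= 101 * exp(0.0570 * 0.9100)
= 101 * 1.0532
= 106.3771

106.3771


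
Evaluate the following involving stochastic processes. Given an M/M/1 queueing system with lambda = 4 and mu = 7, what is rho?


rho = lambda/mu
= 4/7
= 0.5714

0.5714


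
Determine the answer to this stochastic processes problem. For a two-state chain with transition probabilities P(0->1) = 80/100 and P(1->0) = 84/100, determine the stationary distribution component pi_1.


Stationary distribution: pi_0 = p10/(p01+p10), pi_1 = p01/(p01+p10)
p01 = 0.8000, p10 = 0.8400
pi_1 = 0.4878

0.4878


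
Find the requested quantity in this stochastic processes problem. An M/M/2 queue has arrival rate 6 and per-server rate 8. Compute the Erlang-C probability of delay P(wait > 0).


a = lambda/mu = 0.7500
rho = a/c = 0.3750
Erlang-C formula applied:
C(c,a) = 0.2045

0.2045


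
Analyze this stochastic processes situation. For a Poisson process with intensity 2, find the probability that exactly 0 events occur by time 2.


P(N(t)=k) = (lambda*t)^k * exp(-lambda*t) / k!
lambda*t = 4
= 4^0 * exp(-4) / 0!
= 1 * 0.0183 / 1
= 0.0183

0.0183


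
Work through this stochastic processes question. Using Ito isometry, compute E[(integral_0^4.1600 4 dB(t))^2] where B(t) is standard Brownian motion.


By Ito isometry: E[(int f dB)^2] = int f^2 dt
= 4^2 * 4.1600
= 16 * 4.1600 = 66.5600

66.5600


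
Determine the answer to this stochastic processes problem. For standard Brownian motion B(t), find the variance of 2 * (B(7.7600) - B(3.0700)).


Var(alpha*(B(t)-B(s))) = alpha^2 * (t-s)
= 2^2 * (7.7600 - 3.0700)
= 4 * 4.6900
= 18.7600

18.7600


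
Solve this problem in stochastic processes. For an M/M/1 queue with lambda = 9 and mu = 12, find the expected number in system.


rho = 9/12 = 0.7500
L = rho/(1-rho)
= 0.7500/0.2500
= 3.0000

3.0000


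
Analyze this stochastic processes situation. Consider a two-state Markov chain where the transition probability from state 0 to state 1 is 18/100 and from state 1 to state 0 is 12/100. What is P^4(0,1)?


Computing P^4 by matrix multiplication.
P = [[0.8200, 0.1800], [0.1200, 0.8800]]
After raising P to the power 4:
P^4(0,1) = 0.4559

0.4559


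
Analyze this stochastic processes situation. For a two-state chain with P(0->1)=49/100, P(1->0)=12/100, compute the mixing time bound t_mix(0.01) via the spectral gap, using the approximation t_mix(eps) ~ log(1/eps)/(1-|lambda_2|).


lambda_2 = |1 - p01 - p10| = |1 - 0.4900 - 0.1200| = 0.3900
t_mix ~ log(1/eps)/(1 - |lambda_2|)
= log(100)/(1 - 0.3900) = 4.6052/0.6100
= 7.5495

7.5495


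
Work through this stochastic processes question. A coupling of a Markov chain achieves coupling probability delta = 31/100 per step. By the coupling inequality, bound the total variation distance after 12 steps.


TV distance bound <= (1-delta)^n
= (1 - 0.3100)^12
= 0.6900^12
= 0.0116

0.0116


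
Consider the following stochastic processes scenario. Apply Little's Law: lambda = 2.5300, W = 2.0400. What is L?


Little's Law: L = lambda * W
= 2.5300 * 2.0400
= 5.1612

5.1612


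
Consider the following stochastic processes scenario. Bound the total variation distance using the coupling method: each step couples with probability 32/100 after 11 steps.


TV distance bound <= (1-delta)^n
= (1 - 0.3200)^11
= 0.6800^11
= 0.0144

0.0144


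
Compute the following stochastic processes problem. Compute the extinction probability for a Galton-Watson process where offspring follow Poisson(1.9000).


Since mu = 1.9000 > 1, extinction prob q < 1.
Solve s = exp(mu*(s-1)) iteratively.
q = 0.2328

0.2328


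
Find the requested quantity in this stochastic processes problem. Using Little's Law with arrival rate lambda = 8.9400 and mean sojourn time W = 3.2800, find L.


Little's Law: L = lambda * W
= 8.9400 * 3.2800
= 29.3232

29.3232


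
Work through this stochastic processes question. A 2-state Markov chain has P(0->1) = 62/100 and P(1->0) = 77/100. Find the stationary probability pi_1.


Stationary distribution: pi_0 = p10/(p01+p10), pi_1 = p01/(p01+p10)
p01 = 0.6200, p10 = 0.7700
pi_1 = 0.4460

0.4460


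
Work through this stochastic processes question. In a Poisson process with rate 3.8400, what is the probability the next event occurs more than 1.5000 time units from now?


P(X > t) = exp(-lambda * t)
= exp(-3.8400 * 1.5000)
= exp(-5.7600) = 0.0032

0.0032


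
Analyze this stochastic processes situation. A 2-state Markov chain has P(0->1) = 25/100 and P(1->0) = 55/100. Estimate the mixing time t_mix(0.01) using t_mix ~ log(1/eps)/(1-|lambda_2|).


lambda_2 = |1 - p01 - p10| = |1 - 0.2500 - 0.5500| = 0.2000
t_mix ~ log(1/eps)/(1 - |lambda_2|)
= log(100)/(1 - 0.2000) = 4.6052/0.8000
= 5.7565

5.7565


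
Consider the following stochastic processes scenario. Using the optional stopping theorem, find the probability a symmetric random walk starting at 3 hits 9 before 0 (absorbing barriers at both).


By optional stopping theorem: E(M at tau) = M(0) = 3
P(hit 9)*9 + P(hit 0)*0 = 3
P(hit 9) = (3 - 0)/(9 - 0) = 1/3 = 0.3333

0.3333


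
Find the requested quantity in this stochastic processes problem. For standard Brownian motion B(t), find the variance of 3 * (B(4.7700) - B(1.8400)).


Var(alpha*(B(t)-B(s))) = alpha^2 * (t-s)
= 3^2 * (4.7700 - 1.8400)
= 9 * 2.9300
= 26.3700

26.3700


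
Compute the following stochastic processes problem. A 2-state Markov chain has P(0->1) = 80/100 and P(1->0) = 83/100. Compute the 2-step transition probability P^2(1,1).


Computing P^2 by matrix multiplication.
P = [[0.2000, 0.8000], [0.8300, 0.1700]]
After raising P to the power 2:
P^2(1,1) = 0.6929

0.6929


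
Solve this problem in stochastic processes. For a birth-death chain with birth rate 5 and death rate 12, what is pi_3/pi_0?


For birth-death process, pi_n/pi_0 = (lambda/mu)^n
= (5/12)^3
= 0.0723

0.0723


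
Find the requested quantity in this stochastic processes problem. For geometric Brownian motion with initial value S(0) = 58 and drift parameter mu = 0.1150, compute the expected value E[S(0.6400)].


E[S(t)] = S(0) * exp(mu * t)
= 58 * exp(0.1150 * 0.6400)
= 58 * 1.0764
= 62.4298

62.4298


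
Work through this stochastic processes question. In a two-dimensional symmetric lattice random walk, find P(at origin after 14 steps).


P = C(14,7)^2 / 4^14
= 3432^2 / 268435456
= 11778624 / 268435456
= 0.0439

0.0439


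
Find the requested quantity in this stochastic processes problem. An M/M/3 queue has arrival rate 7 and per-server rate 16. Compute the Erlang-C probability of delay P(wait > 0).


a = lambda/mu = 0.4375
rho = a/c = 0.1458
Erlang-C formula applied:
C(c,a) = 0.0105

0.0105


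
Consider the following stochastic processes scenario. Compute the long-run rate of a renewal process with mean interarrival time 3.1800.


Long-run renewal rate = 1/E(X)
= 1/3.1800
= 0.3145

0.3145


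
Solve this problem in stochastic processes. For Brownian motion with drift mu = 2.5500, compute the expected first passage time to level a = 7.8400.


Expected first passage time = a/mu
= 7.8400/2.5500
= 3.0745

3.0745


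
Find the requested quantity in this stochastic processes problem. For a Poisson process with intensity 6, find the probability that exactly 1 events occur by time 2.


P(N(t)=k) = (lambda*t)^k * exp(-lambda*t) / k!
lambda*t = 12
= 12^1 * exp(-12) / 1!
= 12 * 6.1442e-06 / 1
= 7.3731e-05

7.3731e-05


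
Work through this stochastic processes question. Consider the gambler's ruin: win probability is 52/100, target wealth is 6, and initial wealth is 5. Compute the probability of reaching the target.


Gambler's ruin formula:
r = q/p = 0.4800/0.5200 = 0.9231
P(win) = (1 - r^i)/(1 - r^N)
= (1 - 0.9231^5)/(1 - 0.9231^6)
= 0.8648

0.8648


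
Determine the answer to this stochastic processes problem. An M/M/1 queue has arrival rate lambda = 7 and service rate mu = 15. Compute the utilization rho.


rho = lambda/mu
= 7/15
= 0.4667

0.4667


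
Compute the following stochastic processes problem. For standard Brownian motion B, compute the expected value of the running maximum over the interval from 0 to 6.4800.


E(max B(s)) = sqrt(2t/pi)
= sqrt(2*6.4800/pi)
= sqrt(4.1253)
= 2.0311

2.0311


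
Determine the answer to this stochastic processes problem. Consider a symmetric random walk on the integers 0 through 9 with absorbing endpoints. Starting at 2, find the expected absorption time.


For symmetric RW on 0,...,N with absorbing barriers, E(i) = i*(N-i)
E(2) = 2 * 7 = 14

14


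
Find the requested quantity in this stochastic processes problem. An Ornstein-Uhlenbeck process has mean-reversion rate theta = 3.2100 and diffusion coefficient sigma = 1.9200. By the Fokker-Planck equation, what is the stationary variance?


Stationary variance = sigma^2 / (2*theta)
= 1.9200^2 / (2*3.2100)
= 3.6864 / 6.4200
= 0.5742

0.5742


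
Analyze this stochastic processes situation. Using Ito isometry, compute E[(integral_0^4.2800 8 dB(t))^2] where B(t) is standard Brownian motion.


By Ito isometry: E[(int f dB)^2] = int f^2 dt
= 8^2 * 4.2800
= 64 * 4.2800 = 273.9200

273.9200


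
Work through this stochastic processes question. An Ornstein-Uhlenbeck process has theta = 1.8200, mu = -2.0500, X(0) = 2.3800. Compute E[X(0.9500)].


E[X(t)] = mu + (X(0) - mu)*exp(-theta*t)
= -2.0500 + (2.3800 - -2.0500)*exp(-1.8200*0.9500)
= -2.0500 + 4.4300 * 0.1775
= -1.2638

-1.2638


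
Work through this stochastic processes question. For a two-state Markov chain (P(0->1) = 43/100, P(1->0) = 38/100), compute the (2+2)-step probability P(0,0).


P^4 = P^2 * P^2
Computing via matrix multiplication of the transition matrix.
Entry (0,0) of P^4 = 0.4698

0.4698


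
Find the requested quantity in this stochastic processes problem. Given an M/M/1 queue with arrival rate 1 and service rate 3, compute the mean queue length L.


rho = 1/3 = 0.3333
L = rho/(1-rho)
= 0.3333/0.6667
= 0.5000

0.5000


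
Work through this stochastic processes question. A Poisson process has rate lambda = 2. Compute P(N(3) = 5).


P(N(t)=k) = (lambda*t)^k * exp(-lambda*t) / k!
lambda*t = 6
= 6^5 * exp(-6) / 5!
= 7776 * 0.0025 / 120
= 0.1606

0.1606


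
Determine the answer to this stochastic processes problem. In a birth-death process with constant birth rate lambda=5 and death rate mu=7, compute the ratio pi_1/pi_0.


For birth-death process, pi_n/pi_0 = (lambda/mu)^n
= (5/7)^1
= 0.7143

0.7143


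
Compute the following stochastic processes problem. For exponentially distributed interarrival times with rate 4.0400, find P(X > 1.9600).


P(X > t) = exp(-lambda * t)
= exp(-4.0400 * 1.9600)
= exp(-7.9184) = 3.6398e-04

3.6398e-04


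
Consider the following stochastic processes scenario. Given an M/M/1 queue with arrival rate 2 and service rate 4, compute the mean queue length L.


rho = 2/4 = 0.5000
L = rho/(1-rho)
= 0.5000/0.5000
= 1.0000

1.0000


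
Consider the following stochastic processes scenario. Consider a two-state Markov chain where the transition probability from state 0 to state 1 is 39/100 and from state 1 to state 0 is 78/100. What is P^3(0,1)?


Computing P^3 by matrix multiplication.
P = [[0.6100, 0.3900], [0.7800, 0.2200]]
After raising P to the power 3:
P^3(0,1) = 0.3350

0.3350


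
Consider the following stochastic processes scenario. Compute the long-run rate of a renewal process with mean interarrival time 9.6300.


Long-run renewal rate = 1/E(X)
= 1/9.6300
= 0.1038

0.1038


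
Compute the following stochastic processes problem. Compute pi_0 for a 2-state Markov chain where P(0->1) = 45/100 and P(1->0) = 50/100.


Stationary distribution: pi_0 = p10/(p01+p10), pi_1 = p01/(p01+p10)
p01 = 0.4500, p10 = 0.5000
pi_0 = 0.5263

0.5263


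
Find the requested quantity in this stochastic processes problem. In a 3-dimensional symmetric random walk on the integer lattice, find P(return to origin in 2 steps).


P(return in 2 steps) = P(reverse first step) = 1/(2d)
= 1/6
= 0.1667

0.1667


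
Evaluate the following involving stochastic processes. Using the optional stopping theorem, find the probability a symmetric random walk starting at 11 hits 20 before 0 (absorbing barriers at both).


By optional stopping theorem: E(M at tau) = M(0) = 11
P(hit 20)*20 + P(hit 0)*0 = 11
P(hit 20) = (11 - 0)/(20 - 0) = 11/20 = 0.5500

0.5500


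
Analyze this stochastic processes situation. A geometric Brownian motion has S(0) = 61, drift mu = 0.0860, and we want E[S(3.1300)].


E[S(t)] = S(0) * exp(mu * t)
= 61 * exp(0.0860 * 3.1300)
= 61 * 1.3089
= 79.8423

79.8423


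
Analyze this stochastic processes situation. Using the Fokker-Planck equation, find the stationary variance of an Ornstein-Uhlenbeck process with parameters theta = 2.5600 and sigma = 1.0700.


Stationary variance = sigma^2 / (2*theta)
= 1.0700^2 / (2*2.5600)
= 1.1449 / 5.1200
= 0.2236

0.2236


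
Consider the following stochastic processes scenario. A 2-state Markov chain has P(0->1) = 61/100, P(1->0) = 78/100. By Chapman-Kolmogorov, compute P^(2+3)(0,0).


P^5 = P^2 * P^3
Computing via matrix multiplication of the transition matrix.
Entry (0,0) of P^5 = 0.5572

0.5572


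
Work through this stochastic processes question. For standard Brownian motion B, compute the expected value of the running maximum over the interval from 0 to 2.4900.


E(max B(s)) = sqrt(2t/pi)
= sqrt(2*2.4900/pi)
= sqrt(1.5852)
= 1.2590

1.2590


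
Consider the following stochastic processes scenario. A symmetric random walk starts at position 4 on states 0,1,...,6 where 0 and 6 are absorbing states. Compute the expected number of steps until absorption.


For symmetric RW on 0,...,N with absorbing barriers, E(i) = i*(N-i)
E(4) = 4 * 2 = 8

8


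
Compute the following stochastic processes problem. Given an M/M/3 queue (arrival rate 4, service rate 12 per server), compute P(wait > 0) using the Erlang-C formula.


a = lambda/mu = 0.3333
rho = a/c = 0.1111
Erlang-C formula applied:
C(c,a) = 0.0050

0.0050


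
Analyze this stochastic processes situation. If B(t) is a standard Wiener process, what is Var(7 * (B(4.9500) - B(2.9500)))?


Var(alpha*(B(t)-B(s))) = alpha^2 * (t-s)
= 7^2 * (4.9500 - 2.9500)
= 49 * 2.0000
= 98.0000

98.0000


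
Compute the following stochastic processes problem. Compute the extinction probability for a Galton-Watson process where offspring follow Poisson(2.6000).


Since mu = 2.6000 > 1, extinction prob q < 1.
Solve s = exp(mu*(s-1)) iteratively.
q = 0.0951

0.0951


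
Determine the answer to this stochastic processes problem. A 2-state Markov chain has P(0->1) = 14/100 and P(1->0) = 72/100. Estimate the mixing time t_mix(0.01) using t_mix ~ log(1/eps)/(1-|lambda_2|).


lambda_2 = |1 - p01 - p10| = |1 - 0.1400 - 0.7200| = 0.1400
t_mix ~ log(1/eps)/(1 - |lambda_2|)
= log(100)/(1 - 0.1400) = 4.6052/0.8600
= 5.3548

5.3548


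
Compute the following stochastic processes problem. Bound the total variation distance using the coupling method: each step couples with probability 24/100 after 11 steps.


TV distance bound <= (1-delta)^n
= (1 - 0.2400)^11
= 0.7600^11
= 0.0489

0.0489


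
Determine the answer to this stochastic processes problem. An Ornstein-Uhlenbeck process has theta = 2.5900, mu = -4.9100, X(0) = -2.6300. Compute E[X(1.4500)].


E[X(t)] = mu + (X(0) - mu)*exp(-theta*t)
= -4.9100 + (-2.6300 - -4.9100)*exp(-2.5900*1.4500)
= -4.9100 + 2.2800 * 0.0234
= -4.8567

-4.8567


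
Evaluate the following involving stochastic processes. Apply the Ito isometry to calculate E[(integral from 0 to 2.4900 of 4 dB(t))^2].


By Ito isometry: E[(int f dB)^2] = int f^2 dt
= 4^2 * 2.4900
= 16 * 2.4900 = 39.8400

39.8400


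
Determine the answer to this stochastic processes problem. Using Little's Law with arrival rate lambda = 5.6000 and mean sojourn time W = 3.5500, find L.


Little's Law: L = lambda * W
= 5.6000 * 3.5500
= 19.8800

19.8800


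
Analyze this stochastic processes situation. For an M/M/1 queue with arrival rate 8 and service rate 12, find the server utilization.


rho = lambda/mu
= 8/12
= 0.6667

0.6667


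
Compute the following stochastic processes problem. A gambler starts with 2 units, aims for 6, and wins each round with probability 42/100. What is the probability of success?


Gambler's ruin formula:
r = q/p = 0.5800/0.4200 = 1.3810
P(win) = (1 - r^i)/(1 - r^N)
= (1 - 1.3810^2)/(1 - 1.3810^6)
= 0.1528

0.1528


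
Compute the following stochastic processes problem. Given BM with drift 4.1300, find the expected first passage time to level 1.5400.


Expected first passage time = a/mu
= 1.5400/4.1300
= 0.3729

0.3729


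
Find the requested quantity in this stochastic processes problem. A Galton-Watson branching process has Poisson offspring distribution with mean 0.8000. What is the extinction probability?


Since mu = 0.8000 <= 1, extinction probability = 1.

1.0000


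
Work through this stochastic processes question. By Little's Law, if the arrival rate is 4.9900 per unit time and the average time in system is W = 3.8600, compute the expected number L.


Little's Law: L = lambda * W
= 4.9900 * 3.8600
= 19.2614

19.2614


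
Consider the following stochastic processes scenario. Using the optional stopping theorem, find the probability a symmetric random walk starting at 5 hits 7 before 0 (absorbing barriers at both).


By optional stopping theorem: E(M at tau) = M(0) = 5
P(hit 7)*7 + P(hit 0)*0 = 5
P(hit 7) = (5 - 0)/(7 - 0) = 5/7 = 0.7143

0.7143


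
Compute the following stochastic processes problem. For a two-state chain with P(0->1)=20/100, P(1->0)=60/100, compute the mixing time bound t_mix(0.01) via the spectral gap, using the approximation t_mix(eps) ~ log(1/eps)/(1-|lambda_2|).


lambda_2 = |1 - p01 - p10| = |1 - 0.2000 - 0.6000| = 0.2000
t_mix ~ log(1/eps)/(1 - |lambda_2|)
= log(100)/(1 - 0.2000) = 4.6052/0.8000
= 5.7565

5.7565


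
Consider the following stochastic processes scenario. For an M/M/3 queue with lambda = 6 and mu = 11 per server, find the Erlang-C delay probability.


a = lambda/mu = 0.5455
rho = a/c = 0.1818
Erlang-C formula applied:
C(c,a) = 0.0191

0.0191


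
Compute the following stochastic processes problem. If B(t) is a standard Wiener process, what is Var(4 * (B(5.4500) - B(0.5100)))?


Var(alpha*(B(t)-B(s))) = alpha^2 * (t-s)
= 4^2 * (5.4500 - 0.5100)
= 16 * 4.9400
= 79.0400

79.0400


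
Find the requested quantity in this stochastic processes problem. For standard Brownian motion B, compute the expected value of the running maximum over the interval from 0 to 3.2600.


E(max B(s)) = sqrt(2t/pi)
= sqrt(2*3.2600/pi)
= sqrt(2.0754)
= 1.4406

1.4406


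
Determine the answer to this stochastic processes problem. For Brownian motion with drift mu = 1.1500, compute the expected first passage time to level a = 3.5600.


Expected first passage time = a/mu
= 3.5600/1.1500
= 3.0957

3.0957


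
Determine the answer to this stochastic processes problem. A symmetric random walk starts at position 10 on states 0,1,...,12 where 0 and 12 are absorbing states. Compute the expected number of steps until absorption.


For symmetric RW on 0,...,N with absorbing barriers, E(i) = i*(N-i)
E(10) = 10 * 2 = 20

20


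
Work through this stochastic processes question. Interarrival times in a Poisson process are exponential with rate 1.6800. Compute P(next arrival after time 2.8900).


P(X > t) = exp(-lambda * t)
= exp(-1.6800 * 2.8900)
= exp(-4.8552) = 0.0078

0.0078


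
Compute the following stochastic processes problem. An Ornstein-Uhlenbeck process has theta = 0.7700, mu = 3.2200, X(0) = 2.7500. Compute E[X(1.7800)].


E[X(t)] = mu + (X(0) - mu)*exp(-theta*t)
= 3.2200 + (2.7500 - 3.2200)*exp(-0.7700*1.7800)
= 3.2200 + -0.4700 * 0.2540
= 3.1006

3.1006


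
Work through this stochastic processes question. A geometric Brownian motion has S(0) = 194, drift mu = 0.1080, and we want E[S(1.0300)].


E[S(t)] = S(0) * exp(mu * t)
= 194 * exp(0.1080 * 1.0300)
= 194 * 1.1177
= 216.8266

216.8266


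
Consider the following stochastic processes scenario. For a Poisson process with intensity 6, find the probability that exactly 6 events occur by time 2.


P(N(t)=k) = (lambda*t)^k * exp(-lambda*t) / k!
lambda*t = 12
= 12^6 * exp(-12) / 6!
= 2985984 * 6.1442e-06 / 720
= 0.0255

0.0255


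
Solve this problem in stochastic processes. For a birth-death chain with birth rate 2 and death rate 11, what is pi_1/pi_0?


For birth-death process, pi_n/pi_0 = (lambda/mu)^n
= (2/11)^1
= 0.1818

0.1818


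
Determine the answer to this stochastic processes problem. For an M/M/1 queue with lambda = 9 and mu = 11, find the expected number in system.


rho = 9/11 = 0.8182
L = rho/(1-rho)
= 0.8182/0.1818
= 4.5000

4.5000


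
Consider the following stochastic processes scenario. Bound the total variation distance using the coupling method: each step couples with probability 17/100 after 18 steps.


TV distance bound <= (1-delta)^n
= (1 - 0.1700)^18
= 0.8300^18
= 0.0349

0.0349


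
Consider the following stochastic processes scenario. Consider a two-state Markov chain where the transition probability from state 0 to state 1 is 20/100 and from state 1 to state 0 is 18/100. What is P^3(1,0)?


Computing P^3 by matrix multiplication.
P = [[0.8000, 0.2000], [0.1800, 0.8200]]
After raising P to the power 3:
P^3(1,0) = 0.3608

0.3608


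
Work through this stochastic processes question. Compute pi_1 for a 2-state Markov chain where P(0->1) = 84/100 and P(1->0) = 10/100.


Stationary distribution: pi_0 = p10/(p01+p10), pi_1 = p01/(p01+p10)
p01 = 0.8400, p10 = 0.1000
pi_1 = 0.8936

0.8936


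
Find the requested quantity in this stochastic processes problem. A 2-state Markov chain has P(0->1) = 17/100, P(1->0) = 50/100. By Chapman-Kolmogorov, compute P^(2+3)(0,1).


P^5 = P^2 * P^3
Computing via matrix multiplication of the transition matrix.
Entry (0,1) of P^5 = 0.2527

0.2527


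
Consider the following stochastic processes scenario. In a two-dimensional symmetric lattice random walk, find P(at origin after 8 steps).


P = C(8,4)^2 / 4^8
= 70^2 / 65536
= 4900 / 65536
= 0.0748

0.0748


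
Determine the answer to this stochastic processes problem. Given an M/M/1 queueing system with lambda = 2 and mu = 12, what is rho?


rho = lambda/mu
= 2/12
= 0.1667

0.1667


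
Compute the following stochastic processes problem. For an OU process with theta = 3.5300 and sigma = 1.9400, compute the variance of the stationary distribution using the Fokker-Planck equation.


Stationary variance = sigma^2 / (2*theta)
= 1.9400^2 / (2*3.5300)
= 3.7636 / 7.0600
= 0.5331

0.5331


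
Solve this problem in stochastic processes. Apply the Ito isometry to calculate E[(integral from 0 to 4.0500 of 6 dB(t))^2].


By Ito isometry: E[(int f dB)^2] = int f^2 dt
= 6^2 * 4.0500
= 36 * 4.0500 = 145.8000

145.8000


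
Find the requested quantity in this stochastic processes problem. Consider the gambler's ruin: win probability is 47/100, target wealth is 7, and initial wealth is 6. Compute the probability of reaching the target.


Gambler's ruin formula:
r = q/p = 0.5300/0.4700 = 1.1277
P(win) = (1 - r^i)/(1 - r^N)
= (1 - 1.1277^6)/(1 - 1.1277^7)
= 0.8009

0.8009


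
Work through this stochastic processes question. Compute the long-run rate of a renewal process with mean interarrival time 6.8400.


Long-run renewal rate = 1/E(X)
= 1/6.8400
= 0.1462

0.1462


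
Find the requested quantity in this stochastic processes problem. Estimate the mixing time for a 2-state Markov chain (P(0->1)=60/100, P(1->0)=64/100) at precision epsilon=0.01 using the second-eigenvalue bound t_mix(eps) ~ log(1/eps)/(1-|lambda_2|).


lambda_2 = |1 - p01 - p10| = |1 - 0.6000 - 0.6400| = 0.2400
t_mix ~ log(1/eps)/(1 - |lambda_2|)
= log(100)/(1 - 0.2400) = 4.6052/0.7600
= 6.0594

6.0594


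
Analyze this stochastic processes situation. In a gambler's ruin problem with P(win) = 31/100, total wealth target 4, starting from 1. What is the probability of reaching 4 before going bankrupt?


Gambler's ruin formula:
r = q/p = 0.6900/0.3100 = 2.2258
P(win) = (1 - r^i)/(1 - r^N)
= (1 - 2.2258^1)/(1 - 2.2258^4)
= 0.0521

0.0521


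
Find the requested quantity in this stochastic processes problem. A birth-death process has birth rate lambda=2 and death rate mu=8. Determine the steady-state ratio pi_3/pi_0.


For birth-death process, pi_n/pi_0 = (lambda/mu)^n
= (2/8)^3
= 0.0156

0.0156


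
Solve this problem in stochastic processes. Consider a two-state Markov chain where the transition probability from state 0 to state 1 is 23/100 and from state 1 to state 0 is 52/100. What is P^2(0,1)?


Computing P^2 by matrix multiplication.
P = [[0.7700, 0.2300], [0.5200, 0.4800]]
After raising P to the power 2:
P^2(0,1) = 0.2875

0.2875


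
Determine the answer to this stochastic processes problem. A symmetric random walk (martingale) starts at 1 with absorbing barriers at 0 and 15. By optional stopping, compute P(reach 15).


By optional stopping theorem: E(M at tau) = M(0) = 1
P(hit 15)*15 + P(hit 0)*0 = 1
P(hit 15) = (1 - 0)/(15 - 0) = 1/15 = 0.0667

0.0667


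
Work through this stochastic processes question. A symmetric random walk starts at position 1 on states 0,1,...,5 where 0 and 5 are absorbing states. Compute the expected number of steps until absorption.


For symmetric RW on 0,...,N with absorbing barriers, E(i) = i*(N-i)
E(1) = 1 * 4 = 4

4


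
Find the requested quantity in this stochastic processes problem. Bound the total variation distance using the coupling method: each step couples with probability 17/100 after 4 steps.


TV distance bound <= (1-delta)^n
= (1 - 0.1700)^4
= 0.8300^4
= 0.4746

0.4746


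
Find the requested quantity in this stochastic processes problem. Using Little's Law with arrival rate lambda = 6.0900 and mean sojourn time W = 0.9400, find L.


Little's Law: L = lambda * W
= 6.0900 * 0.9400
= 5.7246

5.7246


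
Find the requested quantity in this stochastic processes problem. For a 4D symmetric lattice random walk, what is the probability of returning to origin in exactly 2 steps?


P(return in 2 steps) = P(reverse first step) = 1/(2d)
= 1/8
= 0.1250

0.1250


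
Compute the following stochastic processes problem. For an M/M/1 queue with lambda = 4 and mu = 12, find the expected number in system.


rho = 4/12 = 0.3333
L = rho/(1-rho)
= 0.3333/0.6667
= 0.5000

0.5000


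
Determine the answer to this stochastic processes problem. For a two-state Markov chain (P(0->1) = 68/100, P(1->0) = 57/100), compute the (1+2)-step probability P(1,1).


P^3 = P^1 * P^2
Computing via matrix multiplication of the transition matrix.
Entry (1,1) of P^3 = 0.5369

0.5369


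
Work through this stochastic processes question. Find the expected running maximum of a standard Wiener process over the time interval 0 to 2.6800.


E(max B(s)) = sqrt(2t/pi)
= sqrt(2*2.6800/pi)
= sqrt(1.7061)
= 1.3062

1.3062


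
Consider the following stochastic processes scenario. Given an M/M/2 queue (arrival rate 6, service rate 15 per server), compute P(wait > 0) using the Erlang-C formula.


a = lambda/mu = 0.4000
rho = a/c = 0.2000
Erlang-C formula applied:
C(c,a) = 0.0667

0.0667


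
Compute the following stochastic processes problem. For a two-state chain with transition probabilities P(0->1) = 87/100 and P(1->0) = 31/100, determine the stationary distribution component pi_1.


Stationary distribution: pi_0 = p10/(p01+p10), pi_1 = p01/(p01+p10)
p01 = 0.8700, p10 = 0.3100
pi_1 = 0.7373

0.7373


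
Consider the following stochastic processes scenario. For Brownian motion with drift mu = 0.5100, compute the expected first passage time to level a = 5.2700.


Expected first passage time = a/mu
= 5.2700/0.5100
= 10.3333

10.3333


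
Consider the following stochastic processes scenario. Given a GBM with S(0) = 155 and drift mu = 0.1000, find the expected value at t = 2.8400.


E[S(t)] = S(0) * exp(mu * t)
= 155 * exp(0.1000 * 2.8400)
= 155 * 1.3284
= 205.9071

205.9071


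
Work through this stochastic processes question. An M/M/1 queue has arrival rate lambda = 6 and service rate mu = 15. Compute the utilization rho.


rho = lambda/mu
= 6/15
= 0.4000

0.4000


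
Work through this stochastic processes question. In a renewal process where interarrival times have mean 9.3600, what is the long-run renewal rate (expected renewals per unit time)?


Long-run renewal rate = 1/E(X)
= 1/9.3600
= 0.1068

0.1068


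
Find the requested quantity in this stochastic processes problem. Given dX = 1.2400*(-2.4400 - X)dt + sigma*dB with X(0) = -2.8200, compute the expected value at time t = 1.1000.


E[X(t)] = mu + (X(0) - mu)*exp(-theta*t)
= -2.4400 + (-2.8200 - -2.4400)*exp(-1.2400*1.1000)
= -2.4400 + -0.3800 * 0.2556
= -2.5371

-2.5371


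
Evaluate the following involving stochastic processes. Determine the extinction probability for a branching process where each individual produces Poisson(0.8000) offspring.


Since mu = 0.8000 <= 1, extinction probability = 1.

1.0000


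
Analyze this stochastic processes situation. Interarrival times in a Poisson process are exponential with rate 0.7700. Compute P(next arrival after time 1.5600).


P(X > t) = exp(-lambda * t)
= exp(-0.7700 * 1.5600)
= exp(-1.2012) = 0.3008

0.3008
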